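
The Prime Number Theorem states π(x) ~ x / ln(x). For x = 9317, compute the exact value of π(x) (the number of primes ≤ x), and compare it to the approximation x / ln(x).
π(9317) = 1152;  x/ln(x) ≈ 1019.41;  relative error ≈ 11.51%.

Directly count primes up to 9317: π(9317) = 1152. The PNT approximation gives 9317/ln(9317) ≈ 9317/9.13960 ≈ 1019.41. Relative error (π(x) − x/ln(x)) / π(x) ≈ 11.51%; the approximation is known to undercount slightly (Li(x) is a better estimate).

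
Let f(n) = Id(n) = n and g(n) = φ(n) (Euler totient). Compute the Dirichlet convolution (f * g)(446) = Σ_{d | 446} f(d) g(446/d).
(Id * φ)(446) = 1335

Divisors of 446: [1, 2, 223, 446]. For each d | 446:
  d = 1: Id(1) · φ(446/1) = 1 · 222 = 222
  d = 2: Id(2) · φ(446/2) = 2 · 222 = 444
  d = 223: Id(223) · φ(446/223) = 223 · 1 = 223
  d = 446: Id(446) · φ(446/446) = 446 · 1 = 446
Summing: (Id * φ)(446) = 222 + 444 + 223 + 446 = 1335.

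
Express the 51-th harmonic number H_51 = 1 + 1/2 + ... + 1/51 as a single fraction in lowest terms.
H_51 = 14004003155738682347159/3099044504245996706400

Direct summation: H_51 = 1 + 1/2 + ... + 1/51. The least common denominator is lcm(1, ..., 51) = 3099044504245996706400; over this denominator the numerator is 3099044504245996706400 + 1549522252122998353200 + 1033014834748665568800 + 774761126061499176600 + 619808900849199341280 + 516507417374332784400 + 442720643463713815200 + 387380563030749588300 + 344338278249555189600 + 309904450424599670640 + 281731318567817882400 + 258253708687166392200 + 238388038788153592800 + 221360321731856907600 + 206602966949733113760 + 193690281515374794150 + 182296735543882159200 + 172169139124777594800 + 163107605486631405600 + 154952225212299835320 + 147573547821237938400 + 140865659283908941200 + 134741065401999856800 + 129126854343583196100 + 123961780169839868256 + 119194019394076796400 + 114779426083185063200 + 110680160865928453800 + 106863603594689541600 + 103301483474866556880 + 99969177556322474400 + 96845140757687397075 + 93910439522605960800 + 91148367771941079600 + 88544128692742763040 + 86084569562388797400 + 83757959574216127200 + 81553802743315702800 + 79462679596051197600 + 77476112606149917660 + 75586451323073090400 + 73786773910618969200 + 72070802424325504800 + 70432829641954470600 + 68867655649911037920 + 67370532700999928400 + 65937117111616951200 + 64563427171791598050 + 63245806209101973600 + 61980890084919934128 + 60765578514627386400 = 14004003155738682347159, so H_51 = 14004003155738682347159/3099044504245996706400 (already in lowest terms) ≈ 4.51881. (The PNT-adjacent estimate ln(51) + γ ≈ 4.50904 matches within O(1/n).)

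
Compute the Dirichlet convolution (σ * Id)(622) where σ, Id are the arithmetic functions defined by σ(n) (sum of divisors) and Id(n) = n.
(σ * Id)(622) = 3115

Divisors of 622: [1, 2, 311, 622]. For each d | 622:
  d = 1: σ(1) · Id(622/1) = 1 · 622 = 622
  d = 2: σ(2) · Id(622/2) = 3 · 311 = 933
  d = 311: σ(311) · Id(622/311) = 312 · 2 = 624
  d = 622: σ(622) · Id(622/622) = 936 · 1 = 936
Summing: (σ * Id)(622) = 622 + 933 + 624 + 936 = 3115.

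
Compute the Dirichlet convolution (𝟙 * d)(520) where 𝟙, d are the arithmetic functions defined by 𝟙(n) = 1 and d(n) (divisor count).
(𝟙 * d)(520) = 90

Divisors of 520: [1, 2, 4, 5, 8, 10, 13, 20, 26, 40, 52, 65, 104, 130, 260, 520]. For each d | 520:
  d = 1: 𝟙(1) · d(520/1) = 1 · 16 = 16
  d = 2: 𝟙(2) · d(520/2) = 1 · 12 = 12
  d = 4: 𝟙(4) · d(520/4) = 1 · 8 = 8
  d = 5: 𝟙(5) · d(520/5) = 1 · 8 = 8
  d = 8: 𝟙(8) · d(520/8) = 1 · 4 = 4
  d = 10: 𝟙(10) · d(520/10) = 1 · 6 = 6
  d = 13: 𝟙(13) · d(520/13) = 1 · 8 = 8
  d = 20: 𝟙(20) · d(520/20) = 1 · 4 = 4
  d = 26: 𝟙(26) · d(520/26) = 1 · 6 = 6
  d = 40: 𝟙(40) · d(520/40) = 1 · 2 = 2
  d = 52: 𝟙(52) · d(520/52) = 1 · 4 = 4
  d = 65: 𝟙(65) · d(520/65) = 1 · 4 = 4
  d = 104: 𝟙(104) · d(520/104) = 1 · 2 = 2
  d = 130: 𝟙(130) · d(520/130) = 1 · 3 = 3
  d = 260: 𝟙(260) · d(520/260) = 1 · 2 = 2
  d = 520: 𝟙(520) · d(520/520) = 1 · 1 = 1
Summing: (𝟙 * d)(520) = 16 + 12 + 8 + 8 + 4 + 6 + 8 + 4 + 6 + 2 + 4 + 4 + 2 + 3 + 2 + 1 = 90.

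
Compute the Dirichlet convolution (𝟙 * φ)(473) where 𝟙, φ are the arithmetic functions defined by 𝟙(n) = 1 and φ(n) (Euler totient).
(𝟙 * φ)(473) = 473

Divisors of 473: [1, 11, 43, 473]. For each d | 473:
  d = 1: 𝟙(1) · φ(473/1) = 1 · 420 = 420
  d = 11: 𝟙(11) · φ(473/11) = 1 · 42 = 42
  d = 43: 𝟙(43) · φ(473/43) = 1 · 10 = 10
  d = 473: 𝟙(473) · φ(473/473) = 1 · 1 = 1
Summing: (𝟙 * φ)(473) = 420 + 42 + 10 + 1 = 473.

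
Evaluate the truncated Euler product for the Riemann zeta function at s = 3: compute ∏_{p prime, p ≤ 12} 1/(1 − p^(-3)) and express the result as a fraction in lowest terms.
∏ = 698775/581932

The primes p ≤ 12 are [2, 3, 5, 7, 11]. For each prime, (1 − 1/p^3)^(-1) = p^3 / (p^3 − 1). The product is (1 − 1/2^3)^(-1), (1 − 1/3^3)^(-1), (1 − 1/5^3)^(-1), (1 − 1/7^3)^(-1), (1 − 1/11^3)^(-1) = ∏ p^3 / (p^3 − 1) = 698775/581932.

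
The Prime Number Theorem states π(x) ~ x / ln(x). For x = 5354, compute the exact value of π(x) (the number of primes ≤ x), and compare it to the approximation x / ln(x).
π(5354) = 708;  x/ln(x) ≈ 623.60;  relative error ≈ 11.92%.

Directly count primes up to 5354: π(5354) = 708. The PNT approximation gives 5354/ln(5354) ≈ 5354/8.58560 ≈ 623.60. Relative error (π(x) − x/ln(x)) / π(x) ≈ 11.92%; the approximation is known to undercount slightly (Li(x) is a better estimate).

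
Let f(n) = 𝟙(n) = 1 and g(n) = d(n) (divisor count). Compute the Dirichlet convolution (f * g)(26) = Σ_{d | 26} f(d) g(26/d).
(𝟙 * d)(26) = 9

Divisors of 26: [1, 2, 13, 26]. For each d | 26:
  d = 1: 𝟙(1) · d(26/1) = 1 · 4 = 4
  d = 2: 𝟙(2) · d(26/2) = 1 · 2 = 2
  d = 13: 𝟙(13) · d(26/13) = 1 · 2 = 2
  d = 26: 𝟙(26) · d(26/26) = 1 · 1 = 1
Summing: (𝟙 * d)(26) = 4 + 2 + 2 + 1 = 9.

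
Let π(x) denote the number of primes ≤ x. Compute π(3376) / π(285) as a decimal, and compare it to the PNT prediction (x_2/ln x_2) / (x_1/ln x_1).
π(3376)/π(285) = 476/61 ≈ 7.8033;  PNT prediction ≈ 8.2414.

π(285) = 61 and π(3376) = 476, so π(3376)/π(285) ≈ 7.8033. The PNT-predicted ratio is (3376/ln(3376)) / (285/ln(285)) ≈ 8.2414. The two agree to within a few percent, as expected.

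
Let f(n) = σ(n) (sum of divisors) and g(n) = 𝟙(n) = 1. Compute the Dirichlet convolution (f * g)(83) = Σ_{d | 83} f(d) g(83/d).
(σ * 𝟙)(83) = 85

Divisors of 83: [1, 83]. For each d | 83:
  d = 1: σ(1) · 𝟙(83/1) = 1 · 1 = 1
  d = 83: σ(83) · 𝟙(83/83) = 84 · 1 = 84
Summing: (σ * 𝟙)(83) = 1 + 84 = 85.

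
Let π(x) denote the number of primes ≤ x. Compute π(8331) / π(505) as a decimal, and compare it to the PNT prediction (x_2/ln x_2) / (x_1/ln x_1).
π(8331)/π(505) = 1045/96 ≈ 10.8854;  PNT prediction ≈ 11.3746.

π(505) = 96 and π(8331) = 1045, so π(8331)/π(505) ≈ 10.8854. The PNT-predicted ratio is (8331/ln(8331)) / (505/ln(505)) ≈ 11.3746. The two agree to within a few percent, as expected.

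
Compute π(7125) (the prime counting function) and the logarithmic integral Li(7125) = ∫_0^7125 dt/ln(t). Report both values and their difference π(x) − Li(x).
π(7125) = 912;  Li(7125) ≈ 928.44;  π(x) − Li(x) ≈ -16.44.

Direct count of primes ≤ 7125 gives π(7125) = 912. Numerical evaluation of the logarithmic integral gives Li(7125) ≈ 928.44. The difference π(x) − Li(x) ≈ -16.44 is typically negative for small/moderate x (Li(x) overestimates), though Littlewood's theorem shows this sign changes infinitely often.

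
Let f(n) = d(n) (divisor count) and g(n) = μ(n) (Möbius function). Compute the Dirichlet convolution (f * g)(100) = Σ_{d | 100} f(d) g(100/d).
(d * μ)(100) = 1

Divisors of 100: [1, 2, 4, 5, 10, 20, 25, 50, 100]. For each d | 100:
  d = 1: d(1) · μ(100/1) = 1 · 0 = 0
  d = 2: d(2) · μ(100/2) = 2 · 0 = 0
  d = 4: d(4) · μ(100/4) = 3 · 0 = 0
  d = 5: d(5) · μ(100/5) = 2 · 0 = 0
  d = 10: d(10) · μ(100/10) = 4 · 1 = 4
  d = 20: d(20) · μ(100/20) = 6 · -1 = -6
  d = 25: d(25) · μ(100/25) = 3 · 0 = 0
  d = 50: d(50) · μ(100/50) = 6 · -1 = -6
  d = 100: d(100) · μ(100/100) = 9 · 1 = 9
Summing: (d * μ)(100) = 0 + 0 + 0 + 0 + 4 + -6 + 0 + -6 + 9 = 1.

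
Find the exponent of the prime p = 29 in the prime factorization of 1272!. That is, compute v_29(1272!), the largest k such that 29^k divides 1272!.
v_29(1272!) = 44

Legendre's formula: v_p(n!) = Σ_{k ≥ 1} ⌊n / p^k⌋. For p = 29, n = 1272, the terms are:
  ⌊1272/29^1⌋ = ⌊1272/29⌋ = 43
  ⌊1272/29^2⌋ = ⌊1272/841⌋ = 1
(the next term ⌊1272/29^3⌋ = 0, terminating the sum). Summing: v_29(1272!) = 43 + 1 = 44.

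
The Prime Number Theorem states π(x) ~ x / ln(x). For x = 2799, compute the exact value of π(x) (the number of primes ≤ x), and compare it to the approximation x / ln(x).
π(2799) = 407;  x/ln(x) ≈ 352.65;  relative error ≈ 13.35%.

Directly count primes up to 2799: π(2799) = 407. The PNT approximation gives 2799/ln(2799) ≈ 2799/7.93702 ≈ 352.65. Relative error (π(x) − x/ln(x)) / π(x) ≈ 13.35%; the approximation is known to undercount slightly (Li(x) is a better estimate).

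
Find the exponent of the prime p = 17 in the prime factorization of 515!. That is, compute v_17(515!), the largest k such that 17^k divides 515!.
v_17(515!) = 31

Legendre's formula: v_p(n!) = Σ_{k ≥ 1} ⌊n / p^k⌋. For p = 17, n = 515, the terms are:
  ⌊515/17^1⌋ = ⌊515/17⌋ = 30
  ⌊515/17^2⌋ = ⌊515/289⌋ = 1
(the next term ⌊515/17^3⌋ = 0, terminating the sum). Summing: v_17(515!) = 30 + 1 = 31.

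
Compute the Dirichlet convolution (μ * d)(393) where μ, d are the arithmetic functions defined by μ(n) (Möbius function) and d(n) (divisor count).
(μ * d)(393) = 1

Divisors of 393: [1, 3, 131, 393]. For each d | 393:
  d = 1: μ(1) · d(393/1) = 1 · 4 = 4
  d = 3: μ(3) · d(393/3) = -1 · 2 = -2
  d = 131: μ(131) · d(393/131) = -1 · 2 = -2
  d = 393: μ(393) · d(393/393) = 1 · 1 = 1
Summing: (μ * d)(393) = 4 + -2 + -2 + 1 = 1.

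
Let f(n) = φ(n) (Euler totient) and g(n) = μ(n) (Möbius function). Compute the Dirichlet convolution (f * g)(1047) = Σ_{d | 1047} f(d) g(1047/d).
(φ * μ)(1047) = 347

Divisors of 1047: [1, 3, 349, 1047]. For each d | 1047:
  d = 1: φ(1) · μ(1047/1) = 1 · 1 = 1
  d = 3: φ(3) · μ(1047/3) = 2 · -1 = -2
  d = 349: φ(349) · μ(1047/349) = 348 · -1 = -348
  d = 1047: φ(1047) · μ(1047/1047) = 696 · 1 = 696
Summing: (φ * μ)(1047) = 1 + -2 + -348 + 696 = 347.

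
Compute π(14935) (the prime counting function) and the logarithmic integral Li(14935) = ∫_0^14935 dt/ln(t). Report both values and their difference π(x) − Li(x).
π(14935) = 1748;  Li(14935) ≈ 1769.86;  π(x) − Li(x) ≈ -21.86.

Direct count of primes ≤ 14935 gives π(14935) = 1748. Numerical evaluation of the logarithmic integral gives Li(14935) ≈ 1769.86. The difference π(x) − Li(x) ≈ -21.86 is typically negative for small/moderate x (Li(x) overestimates), though Littlewood's theorem shows this sign changes infinitely often.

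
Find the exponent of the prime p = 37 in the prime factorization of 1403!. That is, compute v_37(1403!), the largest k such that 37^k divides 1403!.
v_37(1403!) = 38

Legendre's formula: v_p(n!) = Σ_{k ≥ 1} ⌊n / p^k⌋. For p = 37, n = 1403, the terms are:
  ⌊1403/37^1⌋ = ⌊1403/37⌋ = 37
  ⌊1403/37^2⌋ = ⌊1403/1369⌋ = 1
(the next term ⌊1403/37^3⌋ = 0, terminating the sum). Summing: v_37(1403!) = 37 + 1 = 38.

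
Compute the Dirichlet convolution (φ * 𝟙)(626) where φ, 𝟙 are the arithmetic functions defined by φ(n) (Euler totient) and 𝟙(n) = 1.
(φ * 𝟙)(626) = 626

Divisors of 626: [1, 2, 313, 626]. For each d | 626:
  d = 1: φ(1) · 𝟙(626/1) = 1 · 1 = 1
  d = 2: φ(2) · 𝟙(626/2) = 1 · 1 = 1
  d = 313: φ(313) · 𝟙(626/313) = 312 · 1 = 312
  d = 626: φ(626) · 𝟙(626/626) = 312 · 1 = 312
Summing: (φ * 𝟙)(626) = 1 + 1 + 312 + 312 = 626.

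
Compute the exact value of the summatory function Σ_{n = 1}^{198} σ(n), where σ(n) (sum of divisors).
Σ_{n ≤ 198} σ(n) = 32379

Compute σ(n) for each 1 ≤ n ≤ 198: σ(1) = 1, σ(2) = 3, σ(3) = 4, σ(4) = 7, σ(5) = 6, σ(6) = 12, σ(7) = 8, σ(8) = 15, σ(9) = 13, σ(10) = 18, σ(11) = 12, σ(12) = 28, σ(13) = 14, σ(14) = 24, σ(15) = 24, σ(16) = 31, σ(17) = 18, σ(18) = 39, σ(19) = 20, σ(20) = 42, σ(21) = 32, σ(22) = 36, σ(23) = 24, σ(24) = 60, σ(25) = 31, σ(26) = 42, σ(27) = 40, σ(28) = 56, σ(29) = 30, σ(30) = 72, σ(31) = 32, σ(32) = 63, σ(33) = 48, σ(34) = 54, σ(35) = 48, σ(36) = 91, σ(37) = 38, σ(38) = 60, σ(39) = 56, σ(40) = 90, σ(41) = 42, σ(42) = 96, σ(43) = 44, σ(44) = 84, σ(45) = 78, σ(46) = 72, σ(47) = 48, σ(48) = 124, σ(49) = 57, σ(50) = 93, σ(51) = 72, σ(52) = 98, σ(53) = 54, σ(54) = 120, σ(55) = 72, σ(56) = 120, σ(57) = 80, σ(58) = 90, σ(59) = 60, σ(60) = 168, σ(61) = 62, σ(62) = 96, σ(63) = 104, σ(64) = 127, σ(65) = 84, σ(66) = 144, σ(67) = 68, σ(68) = 126, σ(69) = 96, σ(70) = 144, σ(71) = 72, σ(72) = 195, σ(73) = 74, σ(74) = 114, σ(75) = 124, σ(76) = 140, σ(77) = 96, σ(78) = 168, σ(79) = 80, σ(80) = 186, σ(81) = 121, σ(82) = 126, σ(83) = 84, σ(84) = 224, σ(85) = 108, σ(86) = 132, σ(87) = 120, σ(88) = 180, σ(89) = 90, σ(90) = 234, σ(91) = 112, σ(92) = 168, σ(93) = 128, σ(94) = 144, σ(95) = 120, σ(96) = 252, σ(97) = 98, σ(98) = 171, σ(99) = 156, σ(100) = 217, σ(101) = 102, σ(102) = 216, σ(103) = 104, σ(104) = 210, σ(105) = 192, σ(106) = 162, σ(107) = 108, σ(108) = 280, σ(109) = 110, σ(110) = 216, σ(111) = 152, σ(112) = 248, σ(113) = 114, σ(114) = 240, σ(115) = 144, σ(116) = 210, σ(117) = 182, σ(118) = 180, σ(119) = 144, σ(120) = 360, σ(121) = 133, σ(122) = 186, σ(123) = 168, σ(124) = 224, σ(125) = 156, σ(126) = 312, σ(127) = 128, σ(128) = 255, σ(129) = 176, σ(130) = 252, σ(131) = 132, σ(132) = 336, σ(133) = 160, σ(134) = 204, σ(135) = 240, σ(136) = 270, σ(137) = 138, σ(138) = 288, σ(139) = 140, σ(140) = 336, σ(141) = 192, σ(142) = 216, σ(143) = 168, σ(144) = 403, σ(145) = 180, σ(146) = 222, σ(147) = 228, σ(148) = 266, σ(149) = 150, σ(150) = 372, σ(151) = 152, σ(152) = 300, σ(153) = 234, σ(154) = 288, σ(155) = 192, σ(156) = 392, σ(157) = 158, σ(158) = 240, σ(159) = 216, σ(160) = 378, σ(161) = 192, σ(162) = 363, σ(163) = 164, σ(164) = 294, σ(165) = 288, σ(166) = 252, σ(167) = 168, σ(168) = 480, σ(169) = 183, σ(170) = 324, σ(171) = 260, σ(172) = 308, σ(173) = 174, σ(174) = 360, σ(175) = 248, σ(176) = 372, σ(177) = 240, σ(178) = 270, σ(179) = 180, σ(180) = 546, σ(181) = 182, σ(182) = 336, σ(183) = 248, σ(184) = 360, σ(185) = 228, σ(186) = 384, σ(187) = 216, σ(188) = 336, σ(189) = 320, σ(190) = 360, σ(191) = 192, σ(192) = 508, σ(193) = 194, σ(194) = 294, σ(195) = 336, σ(196) = 399, σ(197) = 198, σ(198) = 468. Summing all 198 values: 32379. (Average order: Σ_{n ≤ x} σ(n) ~ (π²/12) x². For x = 198, (π²/12)·198² ≈ 32244.00.)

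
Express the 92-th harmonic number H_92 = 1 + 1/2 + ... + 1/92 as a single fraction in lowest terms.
H_92 = 3668893996878372053122809260004199377461/718766754945489455304472257065075294400

Direct summation: H_92 = 1 + 1/2 + ... + 1/92. The least common denominator is lcm(1, ..., 92) = 718766754945489455304472257065075294400; over this denominator the numerator is 718766754945489455304472257065075294400 + 359383377472744727652236128532537647200 + 239588918315163151768157419021691764800 + 179691688736372363826118064266268823600 + 143753350989097891060894451413015058880 + 119794459157581575884078709510845882400 + 102680964992212779329210322437867899200 + 89845844368186181913059032133134411800 + 79862972771721050589385806340563921600 + 71876675494548945530447225706507529440 + 65342432267771768664042932460461390400 + 59897229578790787942039354755422941200 + 55289750380422265792651712081928868800 + 51340482496106389664605161218933949600 + 47917783663032630353631483804338352960 + 44922922184093090956529516066567205900 + 42280397349734673841439544533239723200 + 39931486385860525294692903170281960800 + 37829829207657339752866960898161857600 + 35938337747274472765223612853253764720 + 34226988330737593109736774145955966400 + 32671216133885884332021466230230695200 + 31250728475890845882803141611525012800 + 29948614789395393971019677377711470600 + 28750670197819578212178890282603011776 + 27644875190211132896325856040964434400 + 26620990923907016863128602113521307200 + 25670241248053194832302580609466974800 + 24785060515361705355326629553968113600 + 23958891831516315176815741902169176480 + 23186024353080305009821685711776622400 + 22461461092046545478264758033283602950 + 21780810755923922888014310820153796800 + 21140198674867336920719772266619861600 + 20536192998442555865842064487573579840 + 19965743192930262647346451585140980400 + 19426128512040255548769520461218251200 + 18914914603828669876433480449080928800 + 18429916793474088597550570693976289600 + 17969168873637236382611806426626882360 + 17530896462085108665962737977196958400 + 17113494165368796554868387072977983200 + 16715505928964871053592378071280820800 + 16335608066942942166010733115115347600 + 15972594554344210117877161268112784320 + 15625364237945422941401570805762506400 + 15292909679691265006478133129044155200 + 14974307394697696985509838688855735300 + 14668709284601825618458617491123985600 + 14375335098909789106089445141301505888 + 14093465783244891280479848177746574400 + 13822437595105566448162928020482217200 + 13561636885763951986876835038963684800 + 13310495461953508431564301056760653600 + 13068486453554353732808586492092278080 + 12835120624026597416151290304733487400 + 12609943069219113250955653632720619200 + 12392530257680852677663314776984056800 + 12182487371957448394991055204492801600 + 11979445915758157588407870951084588240 + 11783061556483433693515938640411070400 + 11593012176540152504910842855888311200 + 11408996110245864369912258048651988800 + 11230730546023272739132379016641801475 + 11057950076084453158530342416385773760 + 10890405377961961444007155410076898400 + 10727862014111782914992123239777243200 + 10570099337433668460359886133309930800 + 10416909491963615294267713870508337600 + 10268096499221277932921032243786789920 + 10123475421767457116964397986832046400 + 9982871596465131323673225792570490200 + 9846119930760129524718798041987332800 + 9713064256020127774384760230609125600 + 9583556732606526070726296760867670592 + 9457457301914334938216740224540464400 + 9334633181110252666291847494351627200 + 9214958396737044298775285346988144800 + 9098313353740372851955345026140193600 + 8984584436818618191305903213313441180 + 8873663641302338954376200704507102400 + 8765448231042554332981368988598479200 + 8659840421029993437403280205603316800 + 8556747082684398277434193536488991600 + 8456079469946934768287908906647944640 + 8357752964482435526796189035640410400 + 8261686838453901785108876517989371200 + 8167804033471471083005366557557673800 + 8076030954443701744994070304101969600 + 7986297277172105058938580634056392160 + 7898535768631752256093101725989838400 + 7812682118972711470700785402881253200 = 3668893996878372053122809260004199377461, so H_92 = 3668893996878372053122809260004199377461/718766754945489455304472257065075294400 (already in lowest terms) ≈ 5.10443. (The PNT-adjacent estimate ln(92) + γ ≈ 5.09900 matches within O(1/n).)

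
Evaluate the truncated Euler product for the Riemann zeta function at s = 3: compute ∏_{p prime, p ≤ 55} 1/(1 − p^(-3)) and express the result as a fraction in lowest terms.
∏ = 16238292364256237331040396846411171054751/13509219810297755163480275884866445246464

The primes p ≤ 55 are [2, 3, 5, 7, 11, 13, 17, 19, 23, 29, 31, 37, 41, 43, 47, 53]. For each prime, (1 − 1/p^3)^(-1) = p^3 / (p^3 − 1). The product is (1 − 1/2^3)^(-1), (1 − 1/3^3)^(-1), (1 − 1/5^3)^(-1), (1 − 1/7^3)^(-1), (1 − 1/11^3)^(-1), (1 − 1/13^3)^(-1), (1 − 1/17^3)^(-1), (1 − 1/19^3)^(-1), (1 − 1/23^3)^(-1), (1 − 1/29^3)^(-1), (1 − 1/31^3)^(-1), (1 − 1/37^3)^(-1), (1 − 1/41^3)^(-1), (1 − 1/43^3)^(-1), (1 − 1/47^3)^(-1), (1 − 1/53^3)^(-1) = ∏ p^3 / (p^3 − 1) = 16238292364256237331040396846411171054751/13509219810297755163480275884866445246464.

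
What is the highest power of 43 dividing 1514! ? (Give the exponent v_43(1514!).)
v_43(1514!) = 35

Legendre's formula: v_p(n!) = Σ_{k ≥ 1} ⌊n / p^k⌋. For p = 43, n = 1514, the terms are:
  ⌊1514/43^1⌋ = ⌊1514/43⌋ = 35
(the next term ⌊1514/43^2⌋ = 0, terminating the sum). Summing: v_43(1514!) = 35 = 35.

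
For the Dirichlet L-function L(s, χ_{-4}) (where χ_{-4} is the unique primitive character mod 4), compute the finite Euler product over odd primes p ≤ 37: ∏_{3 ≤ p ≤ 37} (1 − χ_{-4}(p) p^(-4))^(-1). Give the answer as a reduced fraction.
∏ = 36907491853859640421662745584761054387/37320078298954450639637508295357366272

The odd primes p ≤ 37 are [3, 5, 7, 11, 13, 17, 19, 23, 29, 31, 37]. For each, χ(p) = 1 if p ≡ 1 mod 4, χ(p) = −1 if p ≡ 3 mod 4. Taking (1 − χ(p)/p^4)^(-1) = p^4/(p^4 − χ(p)): (1 − (-1)/3^4)^(-1) · (1 − (1)/5^4)^(-1) · (1 − (-1)/7^4)^(-1) · (1 − (-1)/11^4)^(-1) · (1 − (1)/13^4)^(-1) · (1 − (1)/17^4)^(-1) · (1 − (-1)/19^4)^(-1) · (1 − (-1)/23^4)^(-1) · (1 − (1)/29^4)^(-1) · (1 − (-1)/31^4)^(-1) · (1 − (1)/37^4)^(-1) = 36907491853859640421662745584761054387/37320078298954450639637508295357366272.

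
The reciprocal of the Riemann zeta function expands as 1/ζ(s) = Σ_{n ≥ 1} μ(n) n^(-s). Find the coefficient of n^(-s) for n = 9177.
μ(9177) = 1

Factor n = 9177 = 3 · 7 · 19 · 23. μ(n) = 0 if any exponent ≥ 2 (not squarefree); otherwise μ(n) = (−1)^{ω(n)} where ω(n) is the number of distinct prime factors. Applying: μ(9177) = 1.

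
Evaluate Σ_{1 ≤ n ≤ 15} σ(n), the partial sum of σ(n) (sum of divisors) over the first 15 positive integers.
Σ_{n ≤ 15} σ(n) = 189

Compute σ(n) for each 1 ≤ n ≤ 15: σ(1) = 1, σ(2) = 3, σ(3) = 4, σ(4) = 7, σ(5) = 6, σ(6) = 12, σ(7) = 8, σ(8) = 15, σ(9) = 13, σ(10) = 18, σ(11) = 12, σ(12) = 28, σ(13) = 14, σ(14) = 24, σ(15) = 24. Summing all 15 values: 189. (Average order: Σ_{n ≤ x} σ(n) ~ (π²/12) x². For x = 15, (π²/12)·15² ≈ 185.06.)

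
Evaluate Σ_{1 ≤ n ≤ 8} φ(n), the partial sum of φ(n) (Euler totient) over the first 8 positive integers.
Σ_{n ≤ 8} φ(n) = 22

Compute φ(n) for each 1 ≤ n ≤ 8: φ(1) = 1, φ(2) = 1, φ(3) = 2, φ(4) = 2, φ(5) = 4, φ(6) = 2, φ(7) = 6, φ(8) = 4. Summing all 8 values: 22. (Average order: Σ_{n ≤ x} φ(n) ~ (3/π²) x². For x = 8, (3/π²)·8² ≈ 19.45.)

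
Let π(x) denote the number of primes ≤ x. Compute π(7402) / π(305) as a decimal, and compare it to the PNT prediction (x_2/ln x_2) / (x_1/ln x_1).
π(7402)/π(305) = 939/62 ≈ 15.1452;  PNT prediction ≈ 15.5817.

π(305) = 62 and π(7402) = 939, so π(7402)/π(305) ≈ 15.1452. The PNT-predicted ratio is (7402/ln(7402)) / (305/ln(305)) ≈ 15.5817. The two agree to within a few percent, as expected.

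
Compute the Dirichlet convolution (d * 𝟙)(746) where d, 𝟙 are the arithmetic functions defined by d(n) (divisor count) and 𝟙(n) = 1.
(d * 𝟙)(746) = 9

Divisors of 746: [1, 2, 373, 746]. For each d | 746:
  d = 1: d(1) · 𝟙(746/1) = 1 · 1 = 1
  d = 2: d(2) · 𝟙(746/2) = 2 · 1 = 2
  d = 373: d(373) · 𝟙(746/373) = 2 · 1 = 2
  d = 746: d(746) · 𝟙(746/746) = 4 · 1 = 4
Summing: (d * 𝟙)(746) = 1 + 2 + 2 + 4 = 9.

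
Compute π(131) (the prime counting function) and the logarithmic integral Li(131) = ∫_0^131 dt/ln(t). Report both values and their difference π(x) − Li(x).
π(131) = 32;  Li(131) ≈ 36.66;  π(x) − Li(x) ≈ -4.66.

Direct count of primes ≤ 131 gives π(131) = 32. Numerical evaluation of the logarithmic integral gives Li(131) ≈ 36.66. The difference π(x) − Li(x) ≈ -4.66 is typically negative for small/moderate x (Li(x) overestimates), though Littlewood's theorem shows this sign changes infinitely often.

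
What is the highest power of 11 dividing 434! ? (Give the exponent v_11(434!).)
v_11(434!) = 42

Legendre's formula: v_p(n!) = Σ_{k ≥ 1} ⌊n / p^k⌋. For p = 11, n = 434, the terms are:
  ⌊434/11^1⌋ = ⌊434/11⌋ = 39
  ⌊434/11^2⌋ = ⌊434/121⌋ = 3
(the next term ⌊434/11^3⌋ = 0, terminating the sum). Summing: v_11(434!) = 39 + 3 = 42.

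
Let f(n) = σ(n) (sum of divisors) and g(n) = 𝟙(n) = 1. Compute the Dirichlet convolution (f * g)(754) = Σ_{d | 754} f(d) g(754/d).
(σ * 𝟙)(754) = 1860

Divisors of 754: [1, 2, 13, 26, 29, 58, 377, 754]. For each d | 754:
  d = 1: σ(1) · 𝟙(754/1) = 1 · 1 = 1
  d = 2: σ(2) · 𝟙(754/2) = 3 · 1 = 3
  d = 13: σ(13) · 𝟙(754/13) = 14 · 1 = 14
  d = 26: σ(26) · 𝟙(754/26) = 42 · 1 = 42
  d = 29: σ(29) · 𝟙(754/29) = 30 · 1 = 30
  d = 58: σ(58) · 𝟙(754/58) = 90 · 1 = 90
  d = 377: σ(377) · 𝟙(754/377) = 420 · 1 = 420
  d = 754: σ(754) · 𝟙(754/754) = 1260 · 1 = 1260
Summing: (σ * 𝟙)(754) = 1 + 3 + 14 + 42 + 30 + 90 + 420 + 1260 = 1860.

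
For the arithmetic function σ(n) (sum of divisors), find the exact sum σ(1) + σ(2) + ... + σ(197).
Σ_{n ≤ 197} σ(n) = 31911

Compute σ(n) for each 1 ≤ n ≤ 197: σ(1) = 1, σ(2) = 3, σ(3) = 4, σ(4) = 7, σ(5) = 6, σ(6) = 12, σ(7) = 8, σ(8) = 15, σ(9) = 13, σ(10) = 18, σ(11) = 12, σ(12) = 28, σ(13) = 14, σ(14) = 24, σ(15) = 24, σ(16) = 31, σ(17) = 18, σ(18) = 39, σ(19) = 20, σ(20) = 42, σ(21) = 32, σ(22) = 36, σ(23) = 24, σ(24) = 60, σ(25) = 31, σ(26) = 42, σ(27) = 40, σ(28) = 56, σ(29) = 30, σ(30) = 72, σ(31) = 32, σ(32) = 63, σ(33) = 48, σ(34) = 54, σ(35) = 48, σ(36) = 91, σ(37) = 38, σ(38) = 60, σ(39) = 56, σ(40) = 90, σ(41) = 42, σ(42) = 96, σ(43) = 44, σ(44) = 84, σ(45) = 78, σ(46) = 72, σ(47) = 48, σ(48) = 124, σ(49) = 57, σ(50) = 93, σ(51) = 72, σ(52) = 98, σ(53) = 54, σ(54) = 120, σ(55) = 72, σ(56) = 120, σ(57) = 80, σ(58) = 90, σ(59) = 60, σ(60) = 168, σ(61) = 62, σ(62) = 96, σ(63) = 104, σ(64) = 127, σ(65) = 84, σ(66) = 144, σ(67) = 68, σ(68) = 126, σ(69) = 96, σ(70) = 144, σ(71) = 72, σ(72) = 195, σ(73) = 74, σ(74) = 114, σ(75) = 124, σ(76) = 140, σ(77) = 96, σ(78) = 168, σ(79) = 80, σ(80) = 186, σ(81) = 121, σ(82) = 126, σ(83) = 84, σ(84) = 224, σ(85) = 108, σ(86) = 132, σ(87) = 120, σ(88) = 180, σ(89) = 90, σ(90) = 234, σ(91) = 112, σ(92) = 168, σ(93) = 128, σ(94) = 144, σ(95) = 120, σ(96) = 252, σ(97) = 98, σ(98) = 171, σ(99) = 156, σ(100) = 217, σ(101) = 102, σ(102) = 216, σ(103) = 104, σ(104) = 210, σ(105) = 192, σ(106) = 162, σ(107) = 108, σ(108) = 280, σ(109) = 110, σ(110) = 216, σ(111) = 152, σ(112) = 248, σ(113) = 114, σ(114) = 240, σ(115) = 144, σ(116) = 210, σ(117) = 182, σ(118) = 180, σ(119) = 144, σ(120) = 360, σ(121) = 133, σ(122) = 186, σ(123) = 168, σ(124) = 224, σ(125) = 156, σ(126) = 312, σ(127) = 128, σ(128) = 255, σ(129) = 176, σ(130) = 252, σ(131) = 132, σ(132) = 336, σ(133) = 160, σ(134) = 204, σ(135) = 240, σ(136) = 270, σ(137) = 138, σ(138) = 288, σ(139) = 140, σ(140) = 336, σ(141) = 192, σ(142) = 216, σ(143) = 168, σ(144) = 403, σ(145) = 180, σ(146) = 222, σ(147) = 228, σ(148) = 266, σ(149) = 150, σ(150) = 372, σ(151) = 152, σ(152) = 300, σ(153) = 234, σ(154) = 288, σ(155) = 192, σ(156) = 392, σ(157) = 158, σ(158) = 240, σ(159) = 216, σ(160) = 378, σ(161) = 192, σ(162) = 363, σ(163) = 164, σ(164) = 294, σ(165) = 288, σ(166) = 252, σ(167) = 168, σ(168) = 480, σ(169) = 183, σ(170) = 324, σ(171) = 260, σ(172) = 308, σ(173) = 174, σ(174) = 360, σ(175) = 248, σ(176) = 372, σ(177) = 240, σ(178) = 270, σ(179) = 180, σ(180) = 546, σ(181) = 182, σ(182) = 336, σ(183) = 248, σ(184) = 360, σ(185) = 228, σ(186) = 384, σ(187) = 216, σ(188) = 336, σ(189) = 320, σ(190) = 360, σ(191) = 192, σ(192) = 508, σ(193) = 194, σ(194) = 294, σ(195) = 336, σ(196) = 399, σ(197) = 198. Summing all 197 values: 31911. (Average order: Σ_{n ≤ x} σ(n) ~ (π²/12) x². For x = 197, (π²/12)·197² ≈ 31919.12.)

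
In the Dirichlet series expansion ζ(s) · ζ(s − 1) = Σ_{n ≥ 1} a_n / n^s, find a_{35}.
σ(35) = 48

In the product (Σ m^0/m^s)(Σ k / k^s) = Σ (Σ_{d | n} d) / n^s, the coefficient of 1/n^s is σ(n) = Σ_{d | n} d. For n = 35, divisors are [1, 5, 7, 35]; summing: σ(35) = 48.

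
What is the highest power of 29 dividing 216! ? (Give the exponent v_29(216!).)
v_29(216!) = 7

Legendre's formula: v_p(n!) = Σ_{k ≥ 1} ⌊n / p^k⌋. For p = 29, n = 216, the terms are:
  ⌊216/29^1⌋ = ⌊216/29⌋ = 7
(the next term ⌊216/29^2⌋ = 0, terminating the sum). Summing: v_29(216!) = 7 = 7.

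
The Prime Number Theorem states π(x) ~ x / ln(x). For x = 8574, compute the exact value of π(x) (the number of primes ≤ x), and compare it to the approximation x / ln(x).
π(8574) = 1068;  x/ln(x) ≈ 946.72;  relative error ≈ 11.36%.

Directly count primes up to 8574: π(8574) = 1068. The PNT approximation gives 8574/ln(8574) ≈ 8574/9.05649 ≈ 946.72. Relative error (π(x) − x/ln(x)) / π(x) ≈ 11.36%; the approximation is known to undercount slightly (Li(x) is a better estimate).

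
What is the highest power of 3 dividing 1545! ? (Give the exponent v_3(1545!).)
v_3(1545!) = 770

Legendre's formula: v_p(n!) = Σ_{k ≥ 1} ⌊n / p^k⌋. For p = 3, n = 1545, the terms are:
  ⌊1545/3^1⌋ = ⌊1545/3⌋ = 515
  ⌊1545/3^2⌋ = ⌊1545/9⌋ = 171
  ⌊1545/3^3⌋ = ⌊1545/27⌋ = 57
  ⌊1545/3^4⌋ = ⌊1545/81⌋ = 19
  ⌊1545/3^5⌋ = ⌊1545/243⌋ = 6
  ⌊1545/3^6⌋ = ⌊1545/729⌋ = 2
(the next term ⌊1545/3^7⌋ = 0, terminating the sum). Summing: v_3(1545!) = 515 + 171 + 57 + 19 + 6 + 2 = 770.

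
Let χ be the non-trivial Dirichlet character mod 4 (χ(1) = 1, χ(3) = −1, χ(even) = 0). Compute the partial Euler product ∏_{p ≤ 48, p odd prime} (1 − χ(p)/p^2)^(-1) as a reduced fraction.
∏ = 114726379539814929565547/125247697987829760000000

The odd primes p ≤ 48 are [3, 5, 7, 11, 13, 17, 19, 23, 29, 31, 37, 41, 43, 47]. For each, χ(p) = 1 if p ≡ 1 mod 4, χ(p) = −1 if p ≡ 3 mod 4. Taking (1 − χ(p)/p^2)^(-1) = p^2/(p^2 − χ(p)): (1 − (-1)/3^2)^(-1) · (1 − (1)/5^2)^(-1) · (1 − (-1)/7^2)^(-1) · (1 − (-1)/11^2)^(-1) · (1 − (1)/13^2)^(-1) · (1 − (1)/17^2)^(-1) · (1 − (-1)/19^2)^(-1) · (1 − (-1)/23^2)^(-1) · (1 − (1)/29^2)^(-1) · (1 − (-1)/31^2)^(-1) · (1 − (1)/37^2)^(-1) · (1 − (1)/41^2)^(-1) · (1 − (-1)/43^2)^(-1) · (1 − (-1)/47^2)^(-1) = 114726379539814929565547/125247697987829760000000.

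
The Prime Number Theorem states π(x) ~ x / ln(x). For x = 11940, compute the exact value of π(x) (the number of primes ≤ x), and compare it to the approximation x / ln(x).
π(11940) = 1431;  x/ln(x) ≈ 1271.88;  relative error ≈ 11.12%.

Directly count primes up to 11940: π(11940) = 1431. The PNT approximation gives 11940/ln(11940) ≈ 11940/9.38765 ≈ 1271.88. Relative error (π(x) − x/ln(x)) / π(x) ≈ 11.12%; the approximation is known to undercount slightly (Li(x) is a better estimate).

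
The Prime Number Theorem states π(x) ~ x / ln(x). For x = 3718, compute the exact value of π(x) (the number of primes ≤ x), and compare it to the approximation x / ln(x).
π(3718) = 518;  x/ln(x) ≈ 452.26;  relative error ≈ 12.69%.

Directly count primes up to 3718: π(3718) = 518. The PNT approximation gives 3718/ln(3718) ≈ 3718/8.22094 ≈ 452.26. Relative error (π(x) − x/ln(x)) / π(x) ≈ 12.69%; the approximation is known to undercount slightly (Li(x) is a better estimate).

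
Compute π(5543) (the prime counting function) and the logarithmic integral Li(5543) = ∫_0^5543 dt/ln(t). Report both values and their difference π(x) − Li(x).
π(5543) = 732;  Li(5543) ≈ 747.64;  π(x) − Li(x) ≈ -15.64.

Direct count of primes ≤ 5543 gives π(5543) = 732. Numerical evaluation of the logarithmic integral gives Li(5543) ≈ 747.64. The difference π(x) − Li(x) ≈ -15.64 is typically negative for small/moderate x (Li(x) overestimates), though Littlewood's theorem shows this sign changes infinitely often.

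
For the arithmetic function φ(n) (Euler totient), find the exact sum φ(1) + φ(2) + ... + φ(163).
Σ_{n ≤ 163} φ(n) = 8154

Compute φ(n) for each 1 ≤ n ≤ 163: φ(1) = 1, φ(2) = 1, φ(3) = 2, φ(4) = 2, φ(5) = 4, φ(6) = 2, φ(7) = 6, φ(8) = 4, φ(9) = 6, φ(10) = 4, φ(11) = 10, φ(12) = 4, φ(13) = 12, φ(14) = 6, φ(15) = 8, φ(16) = 8, φ(17) = 16, φ(18) = 6, φ(19) = 18, φ(20) = 8, φ(21) = 12, φ(22) = 10, φ(23) = 22, φ(24) = 8, φ(25) = 20, φ(26) = 12, φ(27) = 18, φ(28) = 12, φ(29) = 28, φ(30) = 8, φ(31) = 30, φ(32) = 16, φ(33) = 20, φ(34) = 16, φ(35) = 24, φ(36) = 12, φ(37) = 36, φ(38) = 18, φ(39) = 24, φ(40) = 16, φ(41) = 40, φ(42) = 12, φ(43) = 42, φ(44) = 20, φ(45) = 24, φ(46) = 22, φ(47) = 46, φ(48) = 16, φ(49) = 42, φ(50) = 20, φ(51) = 32, φ(52) = 24, φ(53) = 52, φ(54) = 18, φ(55) = 40, φ(56) = 24, φ(57) = 36, φ(58) = 28, φ(59) = 58, φ(60) = 16, φ(61) = 60, φ(62) = 30, φ(63) = 36, φ(64) = 32, φ(65) = 48, φ(66) = 20, φ(67) = 66, φ(68) = 32, φ(69) = 44, φ(70) = 24, φ(71) = 70, φ(72) = 24, φ(73) = 72, φ(74) = 36, φ(75) = 40, φ(76) = 36, φ(77) = 60, φ(78) = 24, φ(79) = 78, φ(80) = 32, φ(81) = 54, φ(82) = 40, φ(83) = 82, φ(84) = 24, φ(85) = 64, φ(86) = 42, φ(87) = 56, φ(88) = 40, φ(89) = 88, φ(90) = 24, φ(91) = 72, φ(92) = 44, φ(93) = 60, φ(94) = 46, φ(95) = 72, φ(96) = 32, φ(97) = 96, φ(98) = 42, φ(99) = 60, φ(100) = 40, φ(101) = 100, φ(102) = 32, φ(103) = 102, φ(104) = 48, φ(105) = 48, φ(106) = 52, φ(107) = 106, φ(108) = 36, φ(109) = 108, φ(110) = 40, φ(111) = 72, φ(112) = 48, φ(113) = 112, φ(114) = 36, φ(115) = 88, φ(116) = 56, φ(117) = 72, φ(118) = 58, φ(119) = 96, φ(120) = 32, φ(121) = 110, φ(122) = 60, φ(123) = 80, φ(124) = 60, φ(125) = 100, φ(126) = 36, φ(127) = 126, φ(128) = 64, φ(129) = 84, φ(130) = 48, φ(131) = 130, φ(132) = 40, φ(133) = 108, φ(134) = 66, φ(135) = 72, φ(136) = 64, φ(137) = 136, φ(138) = 44, φ(139) = 138, φ(140) = 48, φ(141) = 92, φ(142) = 70, φ(143) = 120, φ(144) = 48, φ(145) = 112, φ(146) = 72, φ(147) = 84, φ(148) = 72, φ(149) = 148, φ(150) = 40, φ(151) = 150, φ(152) = 72, φ(153) = 96, φ(154) = 60, φ(155) = 120, φ(156) = 48, φ(157) = 156, φ(158) = 78, φ(159) = 104, φ(160) = 64, φ(161) = 132, φ(162) = 54, φ(163) = 162. Summing all 163 values: 8154. (Average order: Σ_{n ≤ x} φ(n) ~ (3/π²) x². For x = 163, (3/π²)·163² ≈ 8076.01.)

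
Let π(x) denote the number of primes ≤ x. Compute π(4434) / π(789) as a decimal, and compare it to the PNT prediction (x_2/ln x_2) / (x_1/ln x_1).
π(4434)/π(789) = 602/138 ≈ 4.3623;  PNT prediction ≈ 4.4644.

π(789) = 138 and π(4434) = 602, so π(4434)/π(789) ≈ 4.3623. The PNT-predicted ratio is (4434/ln(4434)) / (789/ln(789)) ≈ 4.4644. The two agree to within a few percent, as expected.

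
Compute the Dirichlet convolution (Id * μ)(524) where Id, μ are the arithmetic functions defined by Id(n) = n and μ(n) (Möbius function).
(Id * μ)(524) = 260

Divisors of 524: [1, 2, 4, 131, 262, 524]. For each d | 524:
  d = 1: Id(1) · μ(524/1) = 1 · 0 = 0
  d = 2: Id(2) · μ(524/2) = 2 · 1 = 2
  d = 4: Id(4) · μ(524/4) = 4 · -1 = -4
  d = 131: Id(131) · μ(524/131) = 131 · 0 = 0
  d = 262: Id(262) · μ(524/262) = 262 · -1 = -262
  d = 524: Id(524) · μ(524/524) = 524 · 1 = 524
Summing: (Id * μ)(524) = 0 + 2 + -4 + 0 + -262 + 524 = 260.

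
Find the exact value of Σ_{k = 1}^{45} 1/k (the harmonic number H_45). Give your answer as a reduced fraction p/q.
H_45 = 5914085889685464427/1345655451257488800

Direct summation: H_45 = 1 + 1/2 + ... + 1/45. The least common denominator is lcm(1, ..., 45) = 9419588158802421600; over this denominator the numerator is 9419588158802421600 + 4709794079401210800 + 3139862719600807200 + 2354897039700605400 + 1883917631760484320 + 1569931359800403600 + 1345655451257488800 + 1177448519850302700 + 1046620906533602400 + 941958815880242160 + 856326196254765600 + 784965679900201800 + 724583704523263200 + 672827725628744400 + 627972543920161440 + 588724259925151350 + 554093421106024800 + 523310453266801200 + 495767797831706400 + 470979407940121080 + 448551817085829600 + 428163098127382800 + 409547311252279200 + 392482839950100900 + 376783526352096864 + 362291852261631600 + 348873635511200800 + 336413862814372200 + 324813384786290400 + 313986271960080720 + 303857682542013600 + 294362129962575675 + 285442065418255200 + 277046710553012400 + 269131090251497760 + 261655226633400600 + 254583463751416800 + 247883898915853200 + 241527901507754400 + 235489703970060540 + 229746052653717600 + 224275908542914800 + 219060189739591200 + 214081549063691400 + 209324181306720480 = 41398601227798250989, so H_45 = 41398601227798250989/9419588158802421600; reducing by gcd(41398601227798250989, 9419588158802421600) = 7 gives 5914085889685464427/1345655451257488800 ≈ 4.39495. (The PNT-adjacent estimate ln(45) + γ ≈ 4.38388 matches within O(1/n).)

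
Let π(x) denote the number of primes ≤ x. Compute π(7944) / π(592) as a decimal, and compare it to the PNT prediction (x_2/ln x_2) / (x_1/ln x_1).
π(7944)/π(592) = 1003/107 ≈ 9.3738;  PNT prediction ≈ 9.5388.

π(592) = 107 and π(7944) = 1003, so π(7944)/π(592) ≈ 9.3738. The PNT-predicted ratio is (7944/ln(7944)) / (592/ln(592)) ≈ 9.5388. The two agree to within a few percent, as expected.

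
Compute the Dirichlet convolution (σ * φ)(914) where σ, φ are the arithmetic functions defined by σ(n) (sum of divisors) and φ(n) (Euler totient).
(σ * φ)(914) = 3656

Divisors of 914: [1, 2, 457, 914]. For each d | 914:
  d = 1: σ(1) · φ(914/1) = 1 · 456 = 456
  d = 2: σ(2) · φ(914/2) = 3 · 456 = 1368
  d = 457: σ(457) · φ(914/457) = 458 · 1 = 458
  d = 914: σ(914) · φ(914/914) = 1374 · 1 = 1374
Summing: (σ * φ)(914) = 456 + 1368 + 458 + 1374 = 3656.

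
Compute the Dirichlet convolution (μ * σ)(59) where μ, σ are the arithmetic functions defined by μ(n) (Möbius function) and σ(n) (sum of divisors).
(μ * σ)(59) = 59

Divisors of 59: [1, 59]. For each d | 59:
  d = 1: μ(1) · σ(59/1) = 1 · 60 = 60
  d = 59: μ(59) · σ(59/59) = -1 · 1 = -1
Summing: (μ * σ)(59) = 60 + -1 = 59.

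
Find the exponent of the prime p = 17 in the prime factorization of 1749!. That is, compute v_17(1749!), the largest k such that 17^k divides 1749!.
v_17(1749!) = 108

Legendre's formula: v_p(n!) = Σ_{k ≥ 1} ⌊n / p^k⌋. For p = 17, n = 1749, the terms are:
  ⌊1749/17^1⌋ = ⌊1749/17⌋ = 102
  ⌊1749/17^2⌋ = ⌊1749/289⌋ = 6
(the next term ⌊1749/17^3⌋ = 0, terminating the sum). Summing: v_17(1749!) = 102 + 6 = 108.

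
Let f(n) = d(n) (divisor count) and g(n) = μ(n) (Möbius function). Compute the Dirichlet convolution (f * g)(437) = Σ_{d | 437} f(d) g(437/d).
(d * μ)(437) = 1

Divisors of 437: [1, 19, 23, 437]. For each d | 437:
  d = 1: d(1) · μ(437/1) = 1 · 1 = 1
  d = 19: d(19) · μ(437/19) = 2 · -1 = -2
  d = 23: d(23) · μ(437/23) = 2 · -1 = -2
  d = 437: d(437) · μ(437/437) = 4 · 1 = 4
Summing: (d * μ)(437) = 1 + -2 + -2 + 4 = 1.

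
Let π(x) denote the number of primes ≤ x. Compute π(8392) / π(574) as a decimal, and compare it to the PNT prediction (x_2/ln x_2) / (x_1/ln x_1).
π(8392)/π(574) = 1051/105 ≈ 10.0095;  PNT prediction ≈ 10.2796.

π(574) = 105 and π(8392) = 1051, so π(8392)/π(574) ≈ 10.0095. The PNT-predicted ratio is (8392/ln(8392)) / (574/ln(574)) ≈ 10.2796. The two agree to within a few percent, as expected.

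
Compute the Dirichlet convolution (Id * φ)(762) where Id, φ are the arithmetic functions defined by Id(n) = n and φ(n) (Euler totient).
(Id * φ)(762) = 3795

Divisors of 762: [1, 2, 3, 6, 127, 254, 381, 762]. For each d | 762:
  d = 1: Id(1) · φ(762/1) = 1 · 252 = 252
  d = 2: Id(2) · φ(762/2) = 2 · 252 = 504
  d = 3: Id(3) · φ(762/3) = 3 · 126 = 378
  d = 6: Id(6) · φ(762/6) = 6 · 126 = 756
  d = 127: Id(127) · φ(762/127) = 127 · 2 = 254
  d = 254: Id(254) · φ(762/254) = 254 · 2 = 508
  d = 381: Id(381) · φ(762/381) = 381 · 1 = 381
  d = 762: Id(762) · φ(762/762) = 762 · 1 = 762
Summing: (Id * φ)(762) = 252 + 504 + 378 + 756 + 254 + 508 + 381 + 762 = 3795.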